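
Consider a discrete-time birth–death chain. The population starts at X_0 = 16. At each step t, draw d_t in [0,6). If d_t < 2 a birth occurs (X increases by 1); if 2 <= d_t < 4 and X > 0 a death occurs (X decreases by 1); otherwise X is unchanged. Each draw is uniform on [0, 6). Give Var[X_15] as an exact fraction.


10

X can drop by at most 1 per step and X_0 = 16 > T = 15, so X_t >= 16 − t >= 1 > 0 for every t <= 15: the floor at 0 (the 'and X > 0' condition) never binds. Hence X_15 = X_0 + Σ_{t<15} Y_t with i.i.d. increments Y_t = y(d_t) ∈ {+1, −1, 0}.
Outcome values over d=0..5: [1, 1, -1, -1, 0, 0]
Σy = 0, Σy² = 4, M = 6
μ = 0/6 = 0,  σ² = 4/6 − (0)² = 2/3
Independent increments: Var[X_15] = 15·σ² = 15·(2/3) = 10


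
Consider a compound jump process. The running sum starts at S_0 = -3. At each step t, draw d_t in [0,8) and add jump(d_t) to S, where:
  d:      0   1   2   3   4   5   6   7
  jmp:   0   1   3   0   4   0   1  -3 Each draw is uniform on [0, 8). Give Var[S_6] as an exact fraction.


Outcome values over d=0..7: [0, 1, 3, 0, 4, 0, 1, -3]
Σy = 6, Σy² = 36, M = 8
μ = 6/8 = 3/4,  σ² = 36/8 − (3/4)² = 63/16
Independent increments: Var[S_6] = 6·σ² = 6·(63/16) = 189/8

189/8


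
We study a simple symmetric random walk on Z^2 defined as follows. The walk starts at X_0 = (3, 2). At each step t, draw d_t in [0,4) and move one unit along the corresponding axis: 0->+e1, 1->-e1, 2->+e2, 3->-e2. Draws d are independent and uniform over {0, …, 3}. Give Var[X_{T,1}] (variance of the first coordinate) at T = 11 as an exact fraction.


11/2

Outcome values over d=0..3: [1, -1, 0, 0]
Σy = 0, Σy² = 2, M = 4
μ = 0/4 = 0,  σ² = 2/4 − (0)² = 1/2
Independent increments: Var[X_11] = 11·σ² = 11·(1/2) = 11/2


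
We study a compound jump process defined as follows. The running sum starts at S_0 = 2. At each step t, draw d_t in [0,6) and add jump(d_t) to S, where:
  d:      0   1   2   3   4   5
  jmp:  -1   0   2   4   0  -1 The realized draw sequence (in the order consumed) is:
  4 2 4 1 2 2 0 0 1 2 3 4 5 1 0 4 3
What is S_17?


14

t=0: S=2, d=4, jump=0, S_1=2
t=1: S=2, d=2, jump=2, S_2=4
t=2: S=4, d=4, jump=0, S_3=4
t=3: S=4, d=1, jump=0, S_4=4
t=4: S=4, d=2, jump=2, S_5=6
t=5: S=6, d=2, jump=2, S_6=8
t=6: S=8, d=0, jump=-1, S_7=7
t=7: S=7, d=0, jump=-1, S_8=6
t=8: S=6, d=1, jump=0, S_9=6
t=9: S=6, d=2, jump=2, S_10=8
t=10: S=8, d=3, jump=4, S_11=12
t=11: S=12, d=4, jump=0, S_12=12
t=12: S=12, d=5, jump=-1, S_13=11
t=13: S=11, d=1, jump=0, S_14=11
t=14: S=11, d=0, jump=-1, S_15=10
t=15: S=10, d=4, jump=0, S_16=10
t=16: S=10, d=3, jump=4, S_17=14


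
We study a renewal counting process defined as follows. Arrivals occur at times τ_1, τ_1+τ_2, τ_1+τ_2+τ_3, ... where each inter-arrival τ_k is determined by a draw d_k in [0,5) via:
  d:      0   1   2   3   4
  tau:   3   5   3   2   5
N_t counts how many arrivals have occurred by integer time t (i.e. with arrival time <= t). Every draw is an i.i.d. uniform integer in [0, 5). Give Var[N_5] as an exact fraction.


Inter-arrival values over d=0..4: [3, 5, 3, 2, 5]
Each d has probability 1/5, so the pmf of τ is: f(2) = 1/5, f(3) = 2/5, f(5) = 2/5
Let p_n(j) = P(N_n = j), with p_0 = [1]. Condition on τ_1: p_n(0) = P(τ > n), and for j >= 1, p_n(j) = Σ_{k<=n} f(k)·p_{n−k}(j−1)
p_1 = [1]  (j = 0)
p_2 = [4/5, 1/5]  (j = 0..1)
p_3 = [2/5, 3/5]  (j = 0..1)
p_4 = [2/5, 14/25, 1/25]  (j = 0..2)
p_5 = [0, 4/5, 1/5]  (j = 0..2)
E[N_5] = Σ j·p_5(j) = 6/5;  E[N_5²] = Σ j²·p_5(j) = 8/5
Var[N_5] = 8/5 − (6/5)² = 4/25

4/25


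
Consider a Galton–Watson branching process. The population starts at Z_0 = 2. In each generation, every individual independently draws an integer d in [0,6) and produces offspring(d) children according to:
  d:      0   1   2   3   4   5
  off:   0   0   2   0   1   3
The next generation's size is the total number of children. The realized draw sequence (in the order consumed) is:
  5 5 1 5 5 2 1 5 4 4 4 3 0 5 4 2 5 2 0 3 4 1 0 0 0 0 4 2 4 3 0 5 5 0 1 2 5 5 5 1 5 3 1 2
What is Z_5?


gen 0: Z_0=2, draws=[5, 5], offspring=[3, 3], Z_1=6
gen 1: Z_1=6, draws=[1, 5, 5, 2, 1, 5], offspring=[0, 3, 3, 2, 0, 3], Z_2=11
gen 2: Z_2=11, draws=[4, 4, 4, 3, 0, 5, 4, 2, 5, 2, 0], offspring=[1, 1, 1, 0, 0, 3, 1, 2, 3, 2, 0], Z_3=14
gen 3: Z_3=14, draws=[3, 4, 1, 0, 0, 0, 0, 4, 2, 4, 3, 0, 5, 5], offspring=[0, 1, 0, 0, 0, 0, 0, 1, 2, 1, 0, 0, 3, 3], Z_4=11
gen 4: Z_4=11, draws=[0, 1, 2, 5, 5, 5, 1, 5, 3, 1, 2], offspring=[0, 0, 2, 3, 3, 3, 0, 3, 0, 0, 2], Z_5=16

16


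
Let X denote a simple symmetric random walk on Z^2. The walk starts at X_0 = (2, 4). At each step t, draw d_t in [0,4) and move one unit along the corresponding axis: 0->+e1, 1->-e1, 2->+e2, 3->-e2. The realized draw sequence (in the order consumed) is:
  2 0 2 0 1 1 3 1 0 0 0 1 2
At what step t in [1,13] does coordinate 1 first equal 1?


8

t=0: X=(2, 4), d=2 → +e2, X_1=(2, 5)
t=1: X=(2, 5), d=0 → +e1, X_2=(3, 5)
t=2: X=(3, 5), d=2 → +e2, X_3=(3, 6)
t=3: X=(3, 6), d=0 → +e1, X_4=(4, 6)
t=4: X=(4, 6), d=1 → -e1, X_5=(3, 6)
t=5: X=(3, 6), d=1 → -e1, X_6=(2, 6)
t=6: X=(2, 6), d=3 → -e2, X_7=(2, 5)
t=7: X=(2, 5), d=1 → -e1, X_8=(1, 5)
t=8: X=(1, 5), d=0 → +e1, X_9=(2, 5)
t=9: X=(2, 5), d=0 → +e1, X_10=(3, 5)
t=10: X=(3, 5), d=0 → +e1, X_11=(4, 5)
t=11: X=(4, 5), d=1 → -e1, X_12=(3, 5)
t=12: X=(3, 5), d=2 → +e2, X_13=(3, 6)


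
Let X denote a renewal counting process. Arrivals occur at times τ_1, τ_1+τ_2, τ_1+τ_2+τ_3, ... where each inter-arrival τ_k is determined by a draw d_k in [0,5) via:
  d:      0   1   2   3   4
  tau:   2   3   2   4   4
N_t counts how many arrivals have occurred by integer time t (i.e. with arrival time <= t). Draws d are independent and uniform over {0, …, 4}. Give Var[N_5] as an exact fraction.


136/625

Inter-arrival values over d=0..4: [2, 3, 2, 4, 4]
Each d has probability 1/5, so the pmf of τ is: f(2) = 2/5, f(3) = 1/5, f(4) = 2/5
Let p_n(j) = P(N_n = j), with p_0 = [1]. Condition on τ_1: p_n(0) = P(τ > n), and for j >= 1, p_n(j) = Σ_{k<=n} f(k)·p_{n−k}(j−1)
p_1 = [1]  (j = 0)
p_2 = [3/5, 2/5]  (j = 0..1)
p_3 = [2/5, 3/5]  (j = 0..1)
p_4 = [0, 21/25, 4/25]  (j = 0..2)
p_5 = [0, 17/25, 8/25]  (j = 0..2)
E[N_5] = Σ j·p_5(j) = 33/25;  E[N_5²] = Σ j²·p_5(j) = 49/25
Var[N_5] = 49/25 − (33/25)² = 136/625


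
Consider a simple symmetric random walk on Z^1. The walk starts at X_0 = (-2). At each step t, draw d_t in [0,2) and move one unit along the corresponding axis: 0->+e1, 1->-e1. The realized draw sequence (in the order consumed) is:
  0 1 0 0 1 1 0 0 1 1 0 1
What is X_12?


t=0: X=(-2), d=0 → +e1, X_1=(-1)
t=1: X=(-1), d=1 → -e1, X_2=(-2)
t=2: X=(-2), d=0 → +e1, X_3=(-1)
t=3: X=(-1), d=0 → +e1, X_4=(0)
t=4: X=(0), d=1 → -e1, X_5=(-1)
t=5: X=(-1), d=1 → -e1, X_6=(-2)
t=6: X=(-2), d=0 → +e1, X_7=(-1)
t=7: X=(-1), d=0 → +e1, X_8=(0)
t=8: X=(0), d=1 → -e1, X_9=(-1)
t=9: X=(-1), d=1 → -e1, X_10=(-2)
t=10: X=(-2), d=0 → +e1, X_11=(-1)
t=11: X=(-1), d=1 → -e1, X_12=(-2)

(-2)


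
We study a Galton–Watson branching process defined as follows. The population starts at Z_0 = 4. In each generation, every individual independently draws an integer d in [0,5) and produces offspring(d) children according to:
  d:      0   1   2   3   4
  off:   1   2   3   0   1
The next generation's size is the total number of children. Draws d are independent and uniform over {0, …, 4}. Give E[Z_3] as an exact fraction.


Outcome values over d=0..4: [1, 2, 3, 0, 1]
Σy = 7, Σy² = 15, M = 5
μ = 7/5 = 7/5,  σ² = 15/5 − (7/5)² = 26/25
E[Z_0] = 4
E[Z_1] = 7/5·E[Z_0] = 28/5
E[Z_2] = 7/5·E[Z_1] = 196/25
E[Z_3] = 7/5·E[Z_2] = 1372/125

1372/125


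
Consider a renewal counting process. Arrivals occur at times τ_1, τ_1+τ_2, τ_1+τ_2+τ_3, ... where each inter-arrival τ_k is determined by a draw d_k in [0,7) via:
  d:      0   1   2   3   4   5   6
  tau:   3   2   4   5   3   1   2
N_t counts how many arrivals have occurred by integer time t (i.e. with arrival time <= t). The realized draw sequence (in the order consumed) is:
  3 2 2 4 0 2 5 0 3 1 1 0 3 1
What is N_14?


draw d_1=3: τ_1=5, arrival time A_1=5
draw d_2=2: τ_2=4, arrival time A_2=9
draw d_3=2: τ_3=4, arrival time A_3=13
draw d_4=4: τ_4=3, arrival time A_4=16
draw d_5=0: τ_5=3, arrival time A_5=19
draw d_6=2: τ_6=4, arrival time A_6=23
draw d_7=5: τ_7=1, arrival time A_7=24
draw d_8=0: τ_8=3, arrival time A_8=27
draw d_9=3: τ_9=5, arrival time A_9=32
draw d_10=1: τ_10=2, arrival time A_10=34
draw d_11=1: τ_11=2, arrival time A_11=36
draw d_12=0: τ_12=3, arrival time A_12=39
draw d_13=3: τ_13=5, arrival time A_13=44
draw d_14=1: τ_14=2, arrival time A_14=46
N_t over t=0..14: 0:0 1:0 2:0 3:0 4:0 5:1 6:1 7:1 8:1 9:2 10:2 11:2 12:2 13:3 14:3

3


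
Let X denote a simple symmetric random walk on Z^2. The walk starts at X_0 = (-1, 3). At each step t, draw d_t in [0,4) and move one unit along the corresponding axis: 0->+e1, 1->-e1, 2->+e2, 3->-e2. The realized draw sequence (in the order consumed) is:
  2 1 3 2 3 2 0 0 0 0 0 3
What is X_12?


(3, 3)

t=0: X=(-1, 3), d=2 → +e2, X_1=(-1, 4)
t=1: X=(-1, 4), d=1 → -e1, X_2=(-2, 4)
t=2: X=(-2, 4), d=3 → -e2, X_3=(-2, 3)
t=3: X=(-2, 3), d=2 → +e2, X_4=(-2, 4)
t=4: X=(-2, 4), d=3 → -e2, X_5=(-2, 3)
t=5: X=(-2, 3), d=2 → +e2, X_6=(-2, 4)
t=6: X=(-2, 4), d=0 → +e1, X_7=(-1, 4)
t=7: X=(-1, 4), d=0 → +e1, X_8=(0, 4)
t=8: X=(0, 4), d=0 → +e1, X_9=(1, 4)
t=9: X=(1, 4), d=0 → +e1, X_10=(2, 4)
t=10: X=(2, 4), d=0 → +e1, X_11=(3, 4)
t=11: X=(3, 4), d=3 → -e2, X_12=(3, 3)


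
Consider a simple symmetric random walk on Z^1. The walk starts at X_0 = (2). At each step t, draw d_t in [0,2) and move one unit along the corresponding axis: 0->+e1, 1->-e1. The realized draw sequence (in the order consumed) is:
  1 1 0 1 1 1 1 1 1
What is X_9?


t=0: X=(2), d=1 → -e1, X_1=(1)
t=1: X=(1), d=1 → -e1, X_2=(0)
t=2: X=(0), d=0 → +e1, X_3=(1)
t=3: X=(1), d=1 → -e1, X_4=(0)
t=4: X=(0), d=1 → -e1, X_5=(-1)
t=5: X=(-1), d=1 → -e1, X_6=(-2)
t=6: X=(-2), d=1 → -e1, X_7=(-3)
t=7: X=(-3), d=1 → -e1, X_8=(-4)
t=8: X=(-4), d=1 → -e1, X_9=(-5)

(-5)


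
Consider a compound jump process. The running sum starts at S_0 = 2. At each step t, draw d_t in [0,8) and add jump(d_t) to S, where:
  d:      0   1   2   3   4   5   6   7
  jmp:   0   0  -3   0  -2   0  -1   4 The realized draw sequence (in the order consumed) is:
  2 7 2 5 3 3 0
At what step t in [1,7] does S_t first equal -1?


1

t=0: S=2, d=2, jump=-3, S_1=-1
t=1: S=-1, d=7, jump=4, S_2=3
t=2: S=3, d=2, jump=-3, S_3=0
t=3: S=0, d=5, jump=0, S_4=0
t=4: S=0, d=3, jump=0, S_5=0
t=5: S=0, d=3, jump=0, S_6=0
t=6: S=0, d=0, jump=0, S_7=0


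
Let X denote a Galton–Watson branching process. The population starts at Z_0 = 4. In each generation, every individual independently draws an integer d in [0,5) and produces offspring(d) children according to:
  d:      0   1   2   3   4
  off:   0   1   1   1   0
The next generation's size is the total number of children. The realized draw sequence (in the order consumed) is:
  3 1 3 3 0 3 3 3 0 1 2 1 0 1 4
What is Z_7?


0

gen 0: Z_0=4, draws=[3, 1, 3, 3], offspring=[1, 1, 1, 1], Z_1=4
gen 1: Z_1=4, draws=[0, 3, 3, 3], offspring=[0, 1, 1, 1], Z_2=3
gen 2: Z_2=3, draws=[0, 1, 2], offspring=[0, 1, 1], Z_3=2
gen 3: Z_3=2, draws=[1, 0], offspring=[1, 0], Z_4=1
gen 4: Z_4=1, draws=[1], offspring=[1], Z_5=1
gen 5: Z_5=1, draws=[4], offspring=[0], Z_6=0
gen 6: Z_6=0, draws=[], offspring=[], Z_7=0


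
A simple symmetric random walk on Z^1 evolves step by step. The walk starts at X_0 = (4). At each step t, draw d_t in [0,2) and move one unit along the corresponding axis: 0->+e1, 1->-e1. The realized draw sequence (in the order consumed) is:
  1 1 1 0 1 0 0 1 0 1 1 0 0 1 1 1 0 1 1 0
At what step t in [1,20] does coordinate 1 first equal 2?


t=0: X=(4), d=1 → -e1, X_1=(3)
t=1: X=(3), d=1 → -e1, X_2=(2)
t=2: X=(2), d=1 → -e1, X_3=(1)
t=3: X=(1), d=0 → +e1, X_4=(2)
t=4: X=(2), d=1 → -e1, X_5=(1)
t=5: X=(1), d=0 → +e1, X_6=(2)
t=6: X=(2), d=0 → +e1, X_7=(3)
t=7: X=(3), d=1 → -e1, X_8=(2)
t=8: X=(2), d=0 → +e1, X_9=(3)
t=9: X=(3), d=1 → -e1, X_10=(2)
t=10: X=(2), d=1 → -e1, X_11=(1)
t=11: X=(1), d=0 → +e1, X_12=(2)
t=12: X=(2), d=0 → +e1, X_13=(3)
t=13: X=(3), d=1 → -e1, X_14=(2)
t=14: X=(2), d=1 → -e1, X_15=(1)
t=15: X=(1), d=1 → -e1, X_16=(0)
t=16: X=(0), d=0 → +e1, X_17=(1)
t=17: X=(1), d=1 → -e1, X_18=(0)
t=18: X=(0), d=1 → -e1, X_19=(-1)
t=19: X=(-1), d=0 → +e1, X_20=(0)

2


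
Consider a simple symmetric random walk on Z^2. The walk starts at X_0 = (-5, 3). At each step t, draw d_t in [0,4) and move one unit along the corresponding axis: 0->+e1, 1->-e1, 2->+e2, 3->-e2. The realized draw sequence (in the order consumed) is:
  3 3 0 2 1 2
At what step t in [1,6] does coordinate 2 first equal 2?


1

t=0: X=(-5, 3), d=3 → -e2, X_1=(-5, 2)
t=1: X=(-5, 2), d=3 → -e2, X_2=(-5, 1)
t=2: X=(-5, 1), d=0 → +e1, X_3=(-4, 1)
t=3: X=(-4, 1), d=2 → +e2, X_4=(-4, 2)
t=4: X=(-4, 2), d=1 → -e1, X_5=(-5, 2)
t=5: X=(-5, 2), d=2 → +e2, X_6=(-5, 3)


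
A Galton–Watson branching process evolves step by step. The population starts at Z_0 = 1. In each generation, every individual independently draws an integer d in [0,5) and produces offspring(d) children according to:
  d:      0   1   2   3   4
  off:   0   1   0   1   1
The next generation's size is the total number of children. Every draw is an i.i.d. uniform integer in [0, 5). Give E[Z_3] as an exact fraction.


Outcome values over d=0..4: [0, 1, 0, 1, 1]
Σy = 3, Σy² = 3, M = 5
μ = 3/5 = 3/5,  σ² = 3/5 − (3/5)² = 6/25
E[Z_0] = 1
E[Z_1] = 3/5·E[Z_0] = 3/5
E[Z_2] = 3/5·E[Z_1] = 9/25
E[Z_3] = 3/5·E[Z_2] = 27/125

27/125


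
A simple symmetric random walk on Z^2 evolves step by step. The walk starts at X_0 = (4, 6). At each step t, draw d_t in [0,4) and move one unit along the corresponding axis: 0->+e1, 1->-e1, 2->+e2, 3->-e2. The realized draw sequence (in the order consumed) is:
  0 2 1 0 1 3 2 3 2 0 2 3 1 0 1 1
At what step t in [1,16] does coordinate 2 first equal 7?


t=0: X=(4, 6), d=0 → +e1, X_1=(5, 6)
t=1: X=(5, 6), d=2 → +e2, X_2=(5, 7)
t=2: X=(5, 7), d=1 → -e1, X_3=(4, 7)
t=3: X=(4, 7), d=0 → +e1, X_4=(5, 7)
t=4: X=(5, 7), d=1 → -e1, X_5=(4, 7)
t=5: X=(4, 7), d=3 → -e2, X_6=(4, 6)
t=6: X=(4, 6), d=2 → +e2, X_7=(4, 7)
t=7: X=(4, 7), d=3 → -e2, X_8=(4, 6)
t=8: X=(4, 6), d=2 → +e2, X_9=(4, 7)
t=9: X=(4, 7), d=0 → +e1, X_10=(5, 7)
t=10: X=(5, 7), d=2 → +e2, X_11=(5, 8)
t=11: X=(5, 8), d=3 → -e2, X_12=(5, 7)
t=12: X=(5, 7), d=1 → -e1, X_13=(4, 7)
t=13: X=(4, 7), d=0 → +e1, X_14=(5, 7)
t=14: X=(5, 7), d=1 → -e1, X_15=(4, 7)
t=15: X=(4, 7), d=1 → -e1, X_16=(3, 7)

2


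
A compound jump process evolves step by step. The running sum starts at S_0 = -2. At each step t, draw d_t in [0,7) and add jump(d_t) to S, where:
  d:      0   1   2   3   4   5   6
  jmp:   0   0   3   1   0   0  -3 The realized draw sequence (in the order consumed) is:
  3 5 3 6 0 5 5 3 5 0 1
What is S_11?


t=0: S=-2, d=3, jump=1, S_1=-1
t=1: S=-1, d=5, jump=0, S_2=-1
t=2: S=-1, d=3, jump=1, S_3=0
t=3: S=0, d=6, jump=-3, S_4=-3
t=4: S=-3, d=0, jump=0, S_5=-3
t=5: S=-3, d=5, jump=0, S_6=-3
t=6: S=-3, d=5, jump=0, S_7=-3
t=7: S=-3, d=3, jump=1, S_8=-2
t=8: S=-2, d=5, jump=0, S_9=-2
t=9: S=-2, d=0, jump=0, S_10=-2
t=10: S=-2, d=1, jump=0, S_11=-2

-2


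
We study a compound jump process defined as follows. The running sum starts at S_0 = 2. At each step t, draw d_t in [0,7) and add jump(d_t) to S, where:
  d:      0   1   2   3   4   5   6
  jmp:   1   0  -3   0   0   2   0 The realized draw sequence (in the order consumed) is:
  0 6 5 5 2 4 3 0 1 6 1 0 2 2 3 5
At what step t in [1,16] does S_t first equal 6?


t=0: S=2, d=0, jump=1, S_1=3
t=1: S=3, d=6, jump=0, S_2=3
t=2: S=3, d=5, jump=2, S_3=5
t=3: S=5, d=5, jump=2, S_4=7
t=4: S=7, d=2, jump=-3, S_5=4
t=5: S=4, d=4, jump=0, S_6=4
t=6: S=4, d=3, jump=0, S_7=4
t=7: S=4, d=0, jump=1, S_8=5
t=8: S=5, d=1, jump=0, S_9=5
t=9: S=5, d=6, jump=0, S_10=5
t=10: S=5, d=1, jump=0, S_11=5
t=11: S=5, d=0, jump=1, S_12=6
t=12: S=6, d=2, jump=-3, S_13=3
t=13: S=3, d=2, jump=-3, S_14=0
t=14: S=0, d=3, jump=0, S_15=0
t=15: S=0, d=5, jump=2, S_16=2

12


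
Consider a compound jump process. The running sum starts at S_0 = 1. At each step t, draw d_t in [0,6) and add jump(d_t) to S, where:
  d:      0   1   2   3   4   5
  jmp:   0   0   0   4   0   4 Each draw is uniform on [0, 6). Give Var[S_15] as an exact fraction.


160/3

Outcome values over d=0..5: [0, 0, 0, 4, 0, 4]
Σy = 8, Σy² = 32, M = 6
μ = 8/6 = 4/3,  σ² = 32/6 − (4/3)² = 32/9
Independent increments: Var[S_15] = 15·σ² = 15·(32/9) = 160/3


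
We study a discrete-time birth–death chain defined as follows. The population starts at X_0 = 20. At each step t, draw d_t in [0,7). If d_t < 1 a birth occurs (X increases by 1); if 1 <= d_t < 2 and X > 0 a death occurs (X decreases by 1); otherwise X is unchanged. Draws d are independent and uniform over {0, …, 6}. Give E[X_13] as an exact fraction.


20

X can drop by at most 1 per step and X_0 = 20 > T = 13, so X_t >= 20 − t >= 7 > 0 for every t <= 13: the floor at 0 (the 'and X > 0' condition) never binds. Hence X_13 = X_0 + Σ_{t<13} Y_t with i.i.d. increments Y_t = y(d_t) ∈ {+1, −1, 0}.
Outcome values over d=0..6: [1, -1, 0, 0, 0, 0, 0]
Σy = 0, Σy² = 2, M = 7
μ = 0/7 = 0,  σ² = 2/7 − (0)² = 2/7
E[X_13] = 20 + 13·(0) = 20


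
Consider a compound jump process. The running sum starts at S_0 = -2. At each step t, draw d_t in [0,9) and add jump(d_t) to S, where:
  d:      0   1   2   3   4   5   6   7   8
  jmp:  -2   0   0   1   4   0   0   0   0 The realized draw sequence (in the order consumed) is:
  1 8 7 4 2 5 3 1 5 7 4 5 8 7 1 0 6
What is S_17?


5

t=0: S=-2, d=1, jump=0, S_1=-2
t=1: S=-2, d=8, jump=0, S_2=-2
t=2: S=-2, d=7, jump=0, S_3=-2
t=3: S=-2, d=4, jump=4, S_4=2
t=4: S=2, d=2, jump=0, S_5=2
t=5: S=2, d=5, jump=0, S_6=2
t=6: S=2, d=3, jump=1, S_7=3
t=7: S=3, d=1, jump=0, S_8=3
t=8: S=3, d=5, jump=0, S_9=3
t=9: S=3, d=7, jump=0, S_10=3
t=10: S=3, d=4, jump=4, S_11=7
t=11: S=7, d=5, jump=0, S_12=7
t=12: S=7, d=8, jump=0, S_13=7
t=13: S=7, d=7, jump=0, S_14=7
t=14: S=7, d=1, jump=0, S_15=7
t=15: S=7, d=0, jump=-2, S_16=5
t=16: S=5, d=6, jump=0, S_17=5


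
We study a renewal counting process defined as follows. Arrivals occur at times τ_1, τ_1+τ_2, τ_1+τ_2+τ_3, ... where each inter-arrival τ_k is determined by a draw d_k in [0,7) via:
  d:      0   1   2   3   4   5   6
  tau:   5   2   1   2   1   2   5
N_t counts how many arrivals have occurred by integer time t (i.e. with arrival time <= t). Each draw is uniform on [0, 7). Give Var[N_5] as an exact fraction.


Inter-arrival values over d=0..6: [5, 2, 1, 2, 1, 2, 5]
Each d has probability 1/7, so the pmf of τ is: f(1) = 2/7, f(2) = 3/7, f(5) = 2/7
Let p_n(j) = P(N_n = j), with p_0 = [1]. Condition on τ_1: p_n(0) = P(τ > n), and for j >= 1, p_n(j) = Σ_{k<=n} f(k)·p_{n−k}(j−1)
p_1 = [5/7, 2/7]  (j = 0..1)
p_2 = [2/7, 31/49, 4/49]  (j = 0..2)
p_3 = [2/7, 19/49, 104/343, 8/343]  (j = 0..3)
p_4 = [2/7, 10/49, 131/343, 292/2401, 16/2401]  (j = 0..4)
p_5 = [0, 24/49, 11/49, 82/343, 752/16807, 32/16807]  (j = 0..5)
E[N_5] = Σ j·p_5(j) = 31000/16807;  E[N_5²] = Σ j²·p_5(j) = 72318/16807
Var[N_5] = 72318/16807 − (31000/16807)² = 254448626/282475249

254448626/282475249


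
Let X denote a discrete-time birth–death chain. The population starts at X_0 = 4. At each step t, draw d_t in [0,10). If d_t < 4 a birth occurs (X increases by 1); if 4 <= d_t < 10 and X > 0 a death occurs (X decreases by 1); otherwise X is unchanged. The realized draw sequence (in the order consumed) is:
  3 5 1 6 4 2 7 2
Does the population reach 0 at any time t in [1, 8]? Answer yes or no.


t=0: X=4, d=3 → birth, X_1=5
t=1: X=5, d=5 → death, X_2=4
t=2: X=4, d=1 → birth, X_3=5
t=3: X=5, d=6 → death, X_4=4
t=4: X=4, d=4 → death, X_5=3
t=5: X=3, d=2 → birth, X_6=4
t=6: X=4, d=7 → death, X_7=3
t=7: X=3, d=2 → birth, X_8=4

no


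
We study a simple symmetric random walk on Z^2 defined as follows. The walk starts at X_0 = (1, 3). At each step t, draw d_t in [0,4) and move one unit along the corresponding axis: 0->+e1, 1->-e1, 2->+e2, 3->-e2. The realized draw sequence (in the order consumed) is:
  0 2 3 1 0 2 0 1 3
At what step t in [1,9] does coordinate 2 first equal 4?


t=0: X=(1, 3), d=0 → +e1, X_1=(2, 3)
t=1: X=(2, 3), d=2 → +e2, X_2=(2, 4)
t=2: X=(2, 4), d=3 → -e2, X_3=(2, 3)
t=3: X=(2, 3), d=1 → -e1, X_4=(1, 3)
t=4: X=(1, 3), d=0 → +e1, X_5=(2, 3)
t=5: X=(2, 3), d=2 → +e2, X_6=(2, 4)
t=6: X=(2, 4), d=0 → +e1, X_7=(3, 4)
t=7: X=(3, 4), d=1 → -e1, X_8=(2, 4)
t=8: X=(2, 4), d=3 → -e2, X_9=(2, 3)

2


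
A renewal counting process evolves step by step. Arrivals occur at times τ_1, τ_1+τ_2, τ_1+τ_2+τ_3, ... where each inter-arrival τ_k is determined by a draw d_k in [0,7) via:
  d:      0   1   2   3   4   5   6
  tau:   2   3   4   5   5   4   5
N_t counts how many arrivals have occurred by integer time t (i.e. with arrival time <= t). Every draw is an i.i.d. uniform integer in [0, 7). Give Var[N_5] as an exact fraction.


Inter-arrival values over d=0..6: [2, 3, 4, 5, 5, 4, 5]
Each d has probability 1/7, so the pmf of τ is: f(2) = 1/7, f(3) = 1/7, f(4) = 2/7, f(5) = 3/7
Let p_n(j) = P(N_n = j), with p_0 = [1]. Condition on τ_1: p_n(0) = P(τ > n), and for j >= 1, p_n(j) = Σ_{k<=n} f(k)·p_{n−k}(j−1)
p_1 = [1]  (j = 0)
p_2 = [6/7, 1/7]  (j = 0..1)
p_3 = [5/7, 2/7]  (j = 0..1)
p_4 = [3/7, 27/49, 1/49]  (j = 0..2)
p_5 = [0, 46/49, 3/49]  (j = 0..2)
E[N_5] = Σ j·p_5(j) = 52/49;  E[N_5²] = Σ j²·p_5(j) = 58/49
Var[N_5] = 58/49 − (52/49)² = 138/2401

138/2401


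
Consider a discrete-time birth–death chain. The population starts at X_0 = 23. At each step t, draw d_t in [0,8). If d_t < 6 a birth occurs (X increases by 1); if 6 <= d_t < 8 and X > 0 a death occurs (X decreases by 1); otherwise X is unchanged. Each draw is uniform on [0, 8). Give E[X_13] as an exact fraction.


59/2

X can drop by at most 1 per step and X_0 = 23 > T = 13, so X_t >= 23 − t >= 10 > 0 for every t <= 13: the floor at 0 (the 'and X > 0' condition) never binds. Hence X_13 = X_0 + Σ_{t<13} Y_t with i.i.d. increments Y_t = y(d_t) ∈ {+1, −1, 0}.
Outcome values over d=0..7: [1, 1, 1, 1, 1, 1, -1, -1]
Σy = 4, Σy² = 8, M = 8
μ = 4/8 = 1/2,  σ² = 8/8 − (1/2)² = 3/4
E[X_13] = 23 + 13·(1/2) = 59/2


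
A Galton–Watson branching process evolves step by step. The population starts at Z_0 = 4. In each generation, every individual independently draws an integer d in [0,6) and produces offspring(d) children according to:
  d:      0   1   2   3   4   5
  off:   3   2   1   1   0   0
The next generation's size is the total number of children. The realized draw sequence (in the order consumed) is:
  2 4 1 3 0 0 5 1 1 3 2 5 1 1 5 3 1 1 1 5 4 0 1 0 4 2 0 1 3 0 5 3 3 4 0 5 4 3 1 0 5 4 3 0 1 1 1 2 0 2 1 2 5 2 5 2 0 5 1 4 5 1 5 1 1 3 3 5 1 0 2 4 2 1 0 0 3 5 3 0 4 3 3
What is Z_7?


gen 0: Z_0=4, draws=[2, 4, 1, 3], offspring=[1, 0, 2, 1], Z_1=4
gen 1: Z_1=4, draws=[0, 0, 5, 1], offspring=[3, 3, 0, 2], Z_2=8
gen 2: Z_2=8, draws=[1, 3, 2, 5, 1, 1, 5, 3], offspring=[2, 1, 1, 0, 2, 2, 0, 1], Z_3=9
gen 3: Z_3=9, draws=[1, 1, 1, 5, 4, 0, 1, 0, 4], offspring=[2, 2, 2, 0, 0, 3, 2, 3, 0], Z_4=14
gen 4: Z_4=14, draws=[2, 0, 1, 3, 0, 5, 3, 3, 4, 0, 5, 4, 3, 1], offspring=[1, 3, 2, 1, 3, 0, 1, 1, 0, 3, 0, 0, 1, 2], Z_5=18
gen 5: Z_5=18, draws=[0, 5, 4, 3, 0, 1, 1, 1, 2, 0, 2, 1, 2, 5, 2, 5, 2, 0], offspring=[3, 0, 0, 1, 3, 2, 2, 2, 1, 3, 1, 2, 1, 0, 1, 0, 1, 3], Z_6=26
gen 6: Z_6=26, draws=[5, 1, 4, 5, 1, 5, 1, 1, 3, 3, 5, 1, 0, 2, 4, 2, 1, 0, 0, 3, 5, 3, 0, 4, 3, 3], offspring=[0, 2, 0, 0, 2, 0, 2, 2, 1, 1, 0, 2, 3, 1, 0, 1, 2, 3, 3, 1, 0, 1, 3, 0, 1, 1], Z_7=32

32


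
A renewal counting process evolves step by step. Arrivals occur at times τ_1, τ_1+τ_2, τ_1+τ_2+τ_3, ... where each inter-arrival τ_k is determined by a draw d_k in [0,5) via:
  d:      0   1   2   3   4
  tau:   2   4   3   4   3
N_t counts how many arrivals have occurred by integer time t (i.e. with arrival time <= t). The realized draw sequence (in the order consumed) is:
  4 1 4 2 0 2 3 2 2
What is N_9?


draw d_1=4: τ_1=3, arrival time A_1=3
draw d_2=1: τ_2=4, arrival time A_2=7
draw d_3=4: τ_3=3, arrival time A_3=10
draw d_4=2: τ_4=3, arrival time A_4=13
draw d_5=0: τ_5=2, arrival time A_5=15
draw d_6=2: τ_6=3, arrival time A_6=18
draw d_7=3: τ_7=4, arrival time A_7=22
draw d_8=2: τ_8=3, arrival time A_8=25
draw d_9=2: τ_9=3, arrival time A_9=28
N_t over t=0..9: 0:0 1:0 2:0 3:1 4:1 5:1 6:1 7:2 8:2 9:2

2


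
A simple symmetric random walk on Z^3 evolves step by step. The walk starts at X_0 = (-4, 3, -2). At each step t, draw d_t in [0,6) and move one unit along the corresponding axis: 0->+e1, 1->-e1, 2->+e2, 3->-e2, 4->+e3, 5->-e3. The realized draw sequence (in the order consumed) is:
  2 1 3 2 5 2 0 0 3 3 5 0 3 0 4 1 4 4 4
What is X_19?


t=0: X=(-4, 3, -2), d=2 → +e2, X_1=(-4, 4, -2)
t=1: X=(-4, 4, -2), d=1 → -e1, X_2=(-5, 4, -2)
t=2: X=(-5, 4, -2), d=3 → -e2, X_3=(-5, 3, -2)
t=3: X=(-5, 3, -2), d=2 → +e2, X_4=(-5, 4, -2)
t=4: X=(-5, 4, -2), d=5 → -e3, X_5=(-5, 4, -3)
t=5: X=(-5, 4, -3), d=2 → +e2, X_6=(-5, 5, -3)
t=6: X=(-5, 5, -3), d=0 → +e1, X_7=(-4, 5, -3)
t=7: X=(-4, 5, -3), d=0 → +e1, X_8=(-3, 5, -3)
t=8: X=(-3, 5, -3), d=3 → -e2, X_9=(-3, 4, -3)
t=9: X=(-3, 4, -3), d=3 → -e2, X_10=(-3, 3, -3)
t=10: X=(-3, 3, -3), d=5 → -e3, X_11=(-3, 3, -4)
t=11: X=(-3, 3, -4), d=0 → +e1, X_12=(-2, 3, -4)
t=12: X=(-2, 3, -4), d=3 → -e2, X_13=(-2, 2, -4)
t=13: X=(-2, 2, -4), d=0 → +e1, X_14=(-1, 2, -4)
t=14: X=(-1, 2, -4), d=4 → +e3, X_15=(-1, 2, -3)
t=15: X=(-1, 2, -3), d=1 → -e1, X_16=(-2, 2, -3)
t=16: X=(-2, 2, -3), d=4 → +e3, X_17=(-2, 2, -2)
t=17: X=(-2, 2, -2), d=4 → +e3, X_18=(-2, 2, -1)
t=18: X=(-2, 2, -1), d=4 → +e3, X_19=(-2, 2, 0)

(-2, 2, 0)


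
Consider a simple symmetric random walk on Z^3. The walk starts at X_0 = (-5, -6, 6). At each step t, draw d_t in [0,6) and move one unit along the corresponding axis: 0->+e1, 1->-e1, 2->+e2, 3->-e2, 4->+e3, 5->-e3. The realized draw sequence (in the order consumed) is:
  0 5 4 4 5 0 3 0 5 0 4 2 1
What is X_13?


(-2, -6, 6)

t=0: X=(-5, -6, 6), d=0 → +e1, X_1=(-4, -6, 6)
t=1: X=(-4, -6, 6), d=5 → -e3, X_2=(-4, -6, 5)
t=2: X=(-4, -6, 5), d=4 → +e3, X_3=(-4, -6, 6)
t=3: X=(-4, -6, 6), d=4 → +e3, X_4=(-4, -6, 7)
t=4: X=(-4, -6, 7), d=5 → -e3, X_5=(-4, -6, 6)
t=5: X=(-4, -6, 6), d=0 → +e1, X_6=(-3, -6, 6)
t=6: X=(-3, -6, 6), d=3 → -e2, X_7=(-3, -7, 6)
t=7: X=(-3, -7, 6), d=0 → +e1, X_8=(-2, -7, 6)
t=8: X=(-2, -7, 6), d=5 → -e3, X_9=(-2, -7, 5)
t=9: X=(-2, -7, 5), d=0 → +e1, X_10=(-1, -7, 5)
t=10: X=(-1, -7, 5), d=4 → +e3, X_11=(-1, -7, 6)
t=11: X=(-1, -7, 6), d=2 → +e2, X_12=(-1, -6, 6)
t=12: X=(-1, -6, 6), d=1 → -e1, X_13=(-2, -6, 6)


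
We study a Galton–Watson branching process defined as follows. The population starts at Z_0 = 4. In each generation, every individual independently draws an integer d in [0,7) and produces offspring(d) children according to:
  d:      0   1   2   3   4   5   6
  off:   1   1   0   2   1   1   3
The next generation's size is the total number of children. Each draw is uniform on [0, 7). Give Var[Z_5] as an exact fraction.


Outcome values over d=0..6: [1, 1, 0, 2, 1, 1, 3]
Σy = 9, Σy² = 17, M = 7
μ = 9/7 = 9/7,  σ² = 17/7 − (9/7)² = 38/49
V_0 = 0, E_0 = 4
V_1 = 38/49·E_0 + (9/7)²·V_0 = 152/49;  E_1 = 36/7
V_2 = 38/49·E_1 + (9/7)²·V_1 = 21888/2401;  E_2 = 324/49
V_3 = 38/49·E_2 + (9/7)²·V_2 = 2376216/117649;  E_3 = 2916/343
V_4 = 38/49·E_3 + (9/7)²·V_3 = 230480640/5764801;  E_4 = 26244/2401
V_5 = 38/49·E_4 + (9/7)²·V_4 = 21063381912/282475249;  E_5 = 236196/16807

21063381912/282475249


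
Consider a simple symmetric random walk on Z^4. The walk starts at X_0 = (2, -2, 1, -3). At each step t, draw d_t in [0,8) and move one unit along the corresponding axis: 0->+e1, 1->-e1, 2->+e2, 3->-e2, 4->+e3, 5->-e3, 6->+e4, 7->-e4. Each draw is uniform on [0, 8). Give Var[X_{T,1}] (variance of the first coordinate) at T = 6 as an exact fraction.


Outcome values over d=0..7: [1, -1, 0, 0, 0, 0, 0, 0]
Σy = 0, Σy² = 2, M = 8
μ = 0/8 = 0,  σ² = 2/8 − (0)² = 1/4
Independent increments: Var[X_6] = 6·σ² = 6·(1/4) = 3/2

3/2


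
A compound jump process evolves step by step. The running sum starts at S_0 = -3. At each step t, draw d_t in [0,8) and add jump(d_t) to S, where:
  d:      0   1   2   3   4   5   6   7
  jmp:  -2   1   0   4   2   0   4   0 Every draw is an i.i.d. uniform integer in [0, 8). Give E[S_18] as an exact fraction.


69/4

Outcome values over d=0..7: [-2, 1, 0, 4, 2, 0, 4, 0]
Σy = 9, Σy² = 41, M = 8
μ = 9/8 = 9/8,  σ² = 41/8 − (9/8)² = 247/64
E[S_18] = -3 + 18·(9/8) = 69/4


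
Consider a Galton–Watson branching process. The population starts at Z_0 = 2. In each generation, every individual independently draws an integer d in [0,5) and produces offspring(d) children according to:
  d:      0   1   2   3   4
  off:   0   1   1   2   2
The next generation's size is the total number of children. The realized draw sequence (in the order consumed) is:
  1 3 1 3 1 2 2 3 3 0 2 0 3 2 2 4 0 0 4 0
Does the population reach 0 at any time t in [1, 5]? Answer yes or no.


no

gen 0: Z_0=2, draws=[1, 3], offspring=[1, 2], Z_1=3
gen 1: Z_1=3, draws=[1, 3, 1], offspring=[1, 2, 1], Z_2=4
gen 2: Z_2=4, draws=[2, 2, 3, 3], offspring=[1, 1, 2, 2], Z_3=6
gen 3: Z_3=6, draws=[0, 2, 0, 3, 2, 2], offspring=[0, 1, 0, 2, 1, 1], Z_4=5
gen 4: Z_4=5, draws=[4, 0, 0, 4, 0], offspring=[2, 0, 0, 2, 0], Z_5=4


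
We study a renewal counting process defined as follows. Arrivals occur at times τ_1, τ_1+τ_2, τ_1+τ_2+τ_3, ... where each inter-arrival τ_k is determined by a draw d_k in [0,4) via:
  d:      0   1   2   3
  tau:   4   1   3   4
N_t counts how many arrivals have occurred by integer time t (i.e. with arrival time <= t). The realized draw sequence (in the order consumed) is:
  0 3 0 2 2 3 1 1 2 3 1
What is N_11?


draw d_1=0: τ_1=4, arrival time A_1=4
draw d_2=3: τ_2=4, arrival time A_2=8
draw d_3=0: τ_3=4, arrival time A_3=12
draw d_4=2: τ_4=3, arrival time A_4=15
draw d_5=2: τ_5=3, arrival time A_5=18
draw d_6=3: τ_6=4, arrival time A_6=22
draw d_7=1: τ_7=1, arrival time A_7=23
draw d_8=1: τ_8=1, arrival time A_8=24
draw d_9=2: τ_9=3, arrival time A_9=27
draw d_10=3: τ_10=4, arrival time A_10=31
draw d_11=1: τ_11=1, arrival time A_11=32
N_t over t=0..11: 0:0 1:0 2:0 3:0 4:1 5:1 6:1 7:1 8:2 9:2 10:2 11:2

2


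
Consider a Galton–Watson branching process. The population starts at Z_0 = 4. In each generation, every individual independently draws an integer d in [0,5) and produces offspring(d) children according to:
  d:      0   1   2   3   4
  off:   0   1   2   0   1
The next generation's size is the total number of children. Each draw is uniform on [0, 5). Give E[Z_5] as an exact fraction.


4096/3125

Outcome values over d=0..4: [0, 1, 2, 0, 1]
Σy = 4, Σy² = 6, M = 5
μ = 4/5 = 4/5,  σ² = 6/5 − (4/5)² = 14/25
E[Z_0] = 4
E[Z_1] = 4/5·E[Z_0] = 16/5
E[Z_2] = 4/5·E[Z_1] = 64/25
E[Z_3] = 4/5·E[Z_2] = 256/125
E[Z_4] = 4/5·E[Z_3] = 1024/625
E[Z_5] = 4/5·E[Z_4] = 4096/3125


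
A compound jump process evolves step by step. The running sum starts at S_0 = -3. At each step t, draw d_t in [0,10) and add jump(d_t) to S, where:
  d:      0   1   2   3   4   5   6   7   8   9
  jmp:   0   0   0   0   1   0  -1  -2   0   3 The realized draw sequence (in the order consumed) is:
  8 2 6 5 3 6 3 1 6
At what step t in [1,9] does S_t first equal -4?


t=0: S=-3, d=8, jump=0, S_1=-3
t=1: S=-3, d=2, jump=0, S_2=-3
t=2: S=-3, d=6, jump=-1, S_3=-4
t=3: S=-4, d=5, jump=0, S_4=-4
t=4: S=-4, d=3, jump=0, S_5=-4
t=5: S=-4, d=6, jump=-1, S_6=-5
t=6: S=-5, d=3, jump=0, S_7=-5
t=7: S=-5, d=1, jump=0, S_8=-5
t=8: S=-5, d=6, jump=-1, S_9=-6

3


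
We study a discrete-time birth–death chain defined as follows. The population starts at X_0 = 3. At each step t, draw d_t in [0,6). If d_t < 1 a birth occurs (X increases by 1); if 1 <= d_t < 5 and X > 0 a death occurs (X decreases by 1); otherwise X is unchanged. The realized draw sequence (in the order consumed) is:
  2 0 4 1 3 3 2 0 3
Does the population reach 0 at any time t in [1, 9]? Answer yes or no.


yes

t=0: X=3, d=2 → death, X_1=2
t=1: X=2, d=0 → birth, X_2=3
t=2: X=3, d=4 → death, X_3=2
t=3: X=2, d=1 → death, X_4=1
t=4: X=1, d=3 → death, X_5=0
t=5: X=0, d=3 → hold, X_6=0
t=6: X=0, d=2 → hold, X_7=0
t=7: X=0, d=0 → birth, X_8=1
t=8: X=1, d=3 → death, X_9=0


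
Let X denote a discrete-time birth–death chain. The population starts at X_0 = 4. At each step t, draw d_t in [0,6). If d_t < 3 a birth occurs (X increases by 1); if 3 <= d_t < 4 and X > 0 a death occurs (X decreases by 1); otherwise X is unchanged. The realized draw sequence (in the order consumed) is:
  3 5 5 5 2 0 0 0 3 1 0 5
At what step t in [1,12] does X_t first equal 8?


t=0: X=4, d=3 → death, X_1=3
t=1: X=3, d=5 → hold, X_2=3
t=2: X=3, d=5 → hold, X_3=3
t=3: X=3, d=5 → hold, X_4=3
t=4: X=3, d=2 → birth, X_5=4
t=5: X=4, d=0 → birth, X_6=5
t=6: X=5, d=0 → birth, X_7=6
t=7: X=6, d=0 → birth, X_8=7
t=8: X=7, d=3 → death, X_9=6
t=9: X=6, d=1 → birth, X_10=7
t=10: X=7, d=0 → birth, X_11=8
t=11: X=8, d=5 → hold, X_12=8

11


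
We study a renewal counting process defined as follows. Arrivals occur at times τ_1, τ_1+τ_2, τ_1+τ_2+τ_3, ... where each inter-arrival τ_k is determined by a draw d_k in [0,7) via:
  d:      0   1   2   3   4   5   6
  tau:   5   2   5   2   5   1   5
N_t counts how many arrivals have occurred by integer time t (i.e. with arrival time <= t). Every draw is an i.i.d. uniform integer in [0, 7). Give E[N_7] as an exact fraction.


1496699/823543

Inter-arrival values over d=0..6: [5, 2, 5, 2, 5, 1, 5]
Each d has probability 1/7, so the pmf of τ is: f(1) = 1/7, f(2) = 2/7, f(5) = 4/7
Renewal equation for m(n) = E[N_n]: condition on τ_1 = k (if k <= n, one arrival plus a fresh copy on the remaining n−k steps): m(n) = F(n) + Σ_{k<=n} f(k)·m(n−k), where F(n) = P(τ <= n) and m(0) = 0
m(1) = F(1) = 1/7
m(2) = F(2) + f(1)·m(1) = 3/7 + 1/7·1/7 = 22/49
m(3) = F(3) + f(1)·m(2) + f(2)·m(1) = 3/7 + 1/7·22/49 + 2/7·1/7 = 183/343
m(4) = F(4) + f(1)·m(3) + f(2)·m(2) = 3/7 + 1/7·183/343 + 2/7·22/49 = 1520/2401
m(5) = F(5) + f(1)·m(4) + f(2)·m(3) = 1 + 1/7·1520/2401 + 2/7·183/343 = 20889/16807
m(6) = F(6) + f(1)·m(5) + f(2)·m(4) + f(5)·m(1) = 1 + 1/7·20889/16807 + 2/7·1520/2401 + 4/7·1/7 = 169422/117649
m(7) = F(7) + f(1)·m(6) + f(2)·m(5) + f(5)·m(2) = 1 + 1/7·169422/117649 + 2/7·20889/16807 + 4/7·22/49 = 1496699/823543
E[N_7] = m(7) = 1496699/823543


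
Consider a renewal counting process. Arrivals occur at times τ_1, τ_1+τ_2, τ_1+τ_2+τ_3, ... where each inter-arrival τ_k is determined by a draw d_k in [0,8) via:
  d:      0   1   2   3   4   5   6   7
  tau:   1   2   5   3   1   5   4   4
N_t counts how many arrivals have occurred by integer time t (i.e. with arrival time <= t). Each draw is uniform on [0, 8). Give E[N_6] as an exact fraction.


7119/4096

Inter-arrival values over d=0..7: [1, 2, 5, 3, 1, 5, 4, 4]
Each d has probability 1/8, so the pmf of τ is: f(1) = 1/4, f(2) = 1/8, f(3) = 1/8, f(4) = 1/4, f(5) = 1/4
Renewal equation for m(n) = E[N_n]: condition on τ_1 = k (if k <= n, one arrival plus a fresh copy on the remaining n−k steps): m(n) = F(n) + Σ_{k<=n} f(k)·m(n−k), where F(n) = P(τ <= n) and m(0) = 0
m(1) = F(1) = 1/4
m(2) = F(2) + f(1)·m(1) = 3/8 + 1/4·1/4 = 7/16
m(3) = F(3) + f(1)·m(2) + f(2)·m(1) = 1/2 + 1/4·7/16 + 1/8·1/4 = 41/64
m(4) = F(4) + f(1)·m(3) + f(2)·m(2) + f(3)·m(1) = 3/4 + 1/4·41/64 + 1/8·7/16 + 1/8·1/4 = 255/256
m(5) = F(5) + f(1)·m(4) + f(2)·m(3) + f(3)·m(2) + f(4)·m(1) = 1 + 1/4·255/256 + 1/8·41/64 + 1/8·7/16 + 1/4·1/4 = 1481/1024
m(6) = F(6) + f(1)·m(5) + f(2)·m(4) + f(3)·m(3) + f(4)·m(2) + f(5)·m(1) = 1 + 1/4·1481/1024 + 1/8·255/256 + 1/8·41/64 + 1/4·7/16 + 1/4·1/4 = 7119/4096
E[N_6] = m(6) = 7119/4096


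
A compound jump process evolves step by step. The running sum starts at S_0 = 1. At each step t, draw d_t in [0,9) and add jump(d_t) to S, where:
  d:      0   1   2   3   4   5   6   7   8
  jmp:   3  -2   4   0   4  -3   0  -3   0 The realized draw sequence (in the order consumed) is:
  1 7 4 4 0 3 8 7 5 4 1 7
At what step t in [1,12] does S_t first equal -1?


t=0: S=1, d=1, jump=-2, S_1=-1
t=1: S=-1, d=7, jump=-3, S_2=-4
t=2: S=-4, d=4, jump=4, S_3=0
t=3: S=0, d=4, jump=4, S_4=4
t=4: S=4, d=0, jump=3, S_5=7
t=5: S=7, d=3, jump=0, S_6=7
t=6: S=7, d=8, jump=0, S_7=7
t=7: S=7, d=7, jump=-3, S_8=4
t=8: S=4, d=5, jump=-3, S_9=1
t=9: S=1, d=4, jump=4, S_10=5
t=10: S=5, d=1, jump=-2, S_11=3
t=11: S=3, d=7, jump=-3, S_12=0

1


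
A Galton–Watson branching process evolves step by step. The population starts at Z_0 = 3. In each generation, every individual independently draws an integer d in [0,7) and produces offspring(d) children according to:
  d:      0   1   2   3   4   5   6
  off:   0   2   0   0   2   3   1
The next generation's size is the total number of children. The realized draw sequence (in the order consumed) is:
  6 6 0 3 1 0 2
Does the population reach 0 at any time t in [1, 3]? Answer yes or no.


gen 0: Z_0=3, draws=[6, 6, 0], offspring=[1, 1, 0], Z_1=2
gen 1: Z_1=2, draws=[3, 1], offspring=[0, 2], Z_2=2
gen 2: Z_2=2, draws=[0, 2], offspring=[0, 0], Z_3=0

yes


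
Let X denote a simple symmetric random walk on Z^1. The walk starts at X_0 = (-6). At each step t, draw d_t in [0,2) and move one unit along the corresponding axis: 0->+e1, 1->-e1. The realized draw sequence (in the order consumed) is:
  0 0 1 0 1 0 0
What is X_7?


(-3)

t=0: X=(-6), d=0 → +e1, X_1=(-5)
t=1: X=(-5), d=0 → +e1, X_2=(-4)
t=2: X=(-4), d=1 → -e1, X_3=(-5)
t=3: X=(-5), d=0 → +e1, X_4=(-4)
t=4: X=(-4), d=1 → -e1, X_5=(-5)
t=5: X=(-5), d=0 → +e1, X_6=(-4)
t=6: X=(-4), d=0 → +e1, X_7=(-3)


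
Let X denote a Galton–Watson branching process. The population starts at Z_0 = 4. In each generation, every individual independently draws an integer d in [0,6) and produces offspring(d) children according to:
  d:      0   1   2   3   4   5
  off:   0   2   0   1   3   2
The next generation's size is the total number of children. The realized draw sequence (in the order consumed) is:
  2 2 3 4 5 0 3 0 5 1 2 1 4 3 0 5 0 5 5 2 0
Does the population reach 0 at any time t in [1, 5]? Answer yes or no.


gen 0: Z_0=4, draws=[2, 2, 3, 4], offspring=[0, 0, 1, 3], Z_1=4
gen 1: Z_1=4, draws=[5, 0, 3, 0], offspring=[2, 0, 1, 0], Z_2=3
gen 2: Z_2=3, draws=[5, 1, 2], offspring=[2, 2, 0], Z_3=4
gen 3: Z_3=4, draws=[1, 4, 3, 0], offspring=[2, 3, 1, 0], Z_4=6
gen 4: Z_4=6, draws=[5, 0, 5, 5, 2, 0], offspring=[2, 0, 2, 2, 0, 0], Z_5=6

no


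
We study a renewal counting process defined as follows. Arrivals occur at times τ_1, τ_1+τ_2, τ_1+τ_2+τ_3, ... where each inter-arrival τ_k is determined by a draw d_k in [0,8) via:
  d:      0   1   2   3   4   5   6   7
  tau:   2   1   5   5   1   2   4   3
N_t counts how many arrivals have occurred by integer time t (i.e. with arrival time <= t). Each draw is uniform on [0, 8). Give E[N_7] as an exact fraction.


37061/16384

Inter-arrival values over d=0..7: [2, 1, 5, 5, 1, 2, 4, 3]
Each d has probability 1/8, so the pmf of τ is: f(1) = 1/4, f(2) = 1/4, f(3) = 1/8, f(4) = 1/8, f(5) = 1/4
Renewal equation for m(n) = E[N_n]: condition on τ_1 = k (if k <= n, one arrival plus a fresh copy on the remaining n−k steps): m(n) = F(n) + Σ_{k<=n} f(k)·m(n−k), where F(n) = P(τ <= n) and m(0) = 0
m(1) = F(1) = 1/4
m(2) = F(2) + f(1)·m(1) = 1/2 + 1/4·1/4 = 9/16
m(3) = F(3) + f(1)·m(2) + f(2)·m(1) = 5/8 + 1/4·9/16 + 1/4·1/4 = 53/64
m(4) = F(4) + f(1)·m(3) + f(2)·m(2) + f(3)·m(1) = 3/4 + 1/4·53/64 + 1/4·9/16 + 1/8·1/4 = 289/256
m(5) = F(5) + f(1)·m(4) + f(2)·m(3) + f(3)·m(2) + f(4)·m(1) = 1 + 1/4·289/256 + 1/4·53/64 + 1/8·9/16 + 1/8·1/4 = 1629/1024
m(6) = F(6) + f(1)·m(5) + f(2)·m(4) + f(3)·m(3) + f(4)·m(2) + f(5)·m(1) = 1 + 1/4·1629/1024 + 1/4·289/256 + 1/8·53/64 + 1/8·9/16 + 1/4·1/4 = 7849/4096
m(7) = F(7) + f(1)·m(6) + f(2)·m(5) + f(3)·m(4) + f(4)·m(3) + f(5)·m(2) = 1 + 1/4·7849/4096 + 1/4·1629/1024 + 1/8·289/256 + 1/8·53/64 + 1/4·9/16 = 37061/16384
E[N_7] = m(7) = 37061/16384
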